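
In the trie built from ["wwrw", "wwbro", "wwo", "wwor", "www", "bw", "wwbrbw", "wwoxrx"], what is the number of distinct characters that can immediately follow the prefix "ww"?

4

Walk "ww" from the root, arriving at one node.
Characters that immediately follow "ww" among the stored strings: {b, o, r, w}.
That node has 4 child edges.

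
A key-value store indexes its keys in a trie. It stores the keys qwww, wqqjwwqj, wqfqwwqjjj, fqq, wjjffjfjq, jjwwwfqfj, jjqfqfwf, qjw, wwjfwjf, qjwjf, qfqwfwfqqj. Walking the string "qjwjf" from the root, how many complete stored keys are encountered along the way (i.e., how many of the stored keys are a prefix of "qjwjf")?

2

Check each prefix of "qjwjf" against the stored set — each match is an end-marker on the path.
Prefixes of the query that are stored words: "qjw", "qjwjf"
Count: 2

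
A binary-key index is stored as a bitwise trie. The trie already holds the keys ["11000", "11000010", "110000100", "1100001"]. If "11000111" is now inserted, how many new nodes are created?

Walking "11000111" from the root, the first 5 characters ("11000") follow existing edges; "1" is the first miss.
Each of the 3 remaining characters creates one node.

3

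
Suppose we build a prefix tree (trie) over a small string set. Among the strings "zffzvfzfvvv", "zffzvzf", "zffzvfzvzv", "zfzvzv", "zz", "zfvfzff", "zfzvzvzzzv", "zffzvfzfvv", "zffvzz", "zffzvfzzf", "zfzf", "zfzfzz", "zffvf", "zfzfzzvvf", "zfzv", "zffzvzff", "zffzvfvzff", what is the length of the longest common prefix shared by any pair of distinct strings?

Equivalently: take the maximum, over all pairs, of their longest common prefix length.
e.g. "zffzvfzfvv" and "zffzvfzfvvv" share the prefix "zffzvfzfvv" of length 10; no pair shares a longer one.
Longest shared-prefix length: 10

10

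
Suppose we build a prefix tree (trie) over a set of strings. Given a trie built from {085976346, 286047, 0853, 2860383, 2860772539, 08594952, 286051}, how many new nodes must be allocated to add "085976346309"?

"085976346" is already a path in the trie; the remaining "309" must be added.
Each of the 3 remaining characters creates one node.

3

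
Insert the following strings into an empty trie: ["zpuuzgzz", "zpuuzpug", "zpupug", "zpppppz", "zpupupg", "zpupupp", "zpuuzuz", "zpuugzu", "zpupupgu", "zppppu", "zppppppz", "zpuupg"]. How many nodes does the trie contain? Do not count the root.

Count nodes per top-level branch (shared prefixes stored once):
  'z'-branch (zppppppz, zpppppz, zppppu, zpupug, zpupupg, zpupupgu, zpupupp, zpuugzu, zpuupg, zpuuzgzz, zpuuzpug, zpuuzuz): 33 nodes
Sum: 33

33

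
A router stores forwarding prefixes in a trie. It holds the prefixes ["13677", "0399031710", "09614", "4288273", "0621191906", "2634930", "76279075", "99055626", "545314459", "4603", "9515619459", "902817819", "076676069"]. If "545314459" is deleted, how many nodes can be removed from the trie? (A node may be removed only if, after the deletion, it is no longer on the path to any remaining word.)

9

After clearing the end-marker at "545314459", prune upward until reaching a node still needed by another word.
No other word shares any prefix with "545314459", so all 9 of its nodes go.
Nodes removed: 9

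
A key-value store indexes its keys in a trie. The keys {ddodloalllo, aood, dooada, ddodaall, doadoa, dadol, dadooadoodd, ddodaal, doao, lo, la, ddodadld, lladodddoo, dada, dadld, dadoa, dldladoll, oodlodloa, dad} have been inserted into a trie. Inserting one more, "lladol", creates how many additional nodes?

1

The longest prefix of "lladol" already in the trie is "llado" (length 5).
Each of the 1 remaining characters creates one node.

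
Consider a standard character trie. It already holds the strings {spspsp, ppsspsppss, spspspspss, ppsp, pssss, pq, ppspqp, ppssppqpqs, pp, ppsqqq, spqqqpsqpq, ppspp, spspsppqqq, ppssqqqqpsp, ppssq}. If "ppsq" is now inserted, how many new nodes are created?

"ppsq" is already a full path in the trie; only an end-marker is added.
No new nodes are needed: 0.

0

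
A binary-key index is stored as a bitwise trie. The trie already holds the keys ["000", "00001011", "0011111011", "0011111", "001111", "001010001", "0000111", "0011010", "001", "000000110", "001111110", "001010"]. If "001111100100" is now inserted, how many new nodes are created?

"00111110" is already a path in the trie; the remaining "0100" must be added.
So 12 − 8 = 4 new nodes.

4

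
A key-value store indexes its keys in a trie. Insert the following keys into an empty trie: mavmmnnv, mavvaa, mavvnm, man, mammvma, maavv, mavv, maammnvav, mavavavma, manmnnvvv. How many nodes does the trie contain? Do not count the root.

40

For each word, the new-node count is its length minus the longest prefix already in the trie:
  "mavmmnnv" → 8 new (m, a, v, m, m, n, n, v)
  "mavvaa" → prefix "mav" already present; 3 new (v, a, a)
  "mavvnm" → prefix "mavv" already present; 2 new (n, m)
  "man" → prefix "ma" already present; 1 new (n)
  "mammvma" → prefix "ma" already present; 5 new (m, m, v, m, a)
  "maavv" → prefix "ma" already present; 3 new (a, v, v)
  "mavv" → prefix "mavv" already present; 0 new (none)
  "maammnvav" → prefix "maa" already present; 6 new (m, m, n, v, a, v)
  "mavavavma" → prefix "mav" already present; 6 new (a, v, a, v, m, a)
  "manmnnvvv" → prefix "man" already present; 6 new (m, n, n, v, v, v)
Total nodes = 8 + 3 + 2 + 1 + 5 + 3 + 0 + 6 + 6 + 6 = 40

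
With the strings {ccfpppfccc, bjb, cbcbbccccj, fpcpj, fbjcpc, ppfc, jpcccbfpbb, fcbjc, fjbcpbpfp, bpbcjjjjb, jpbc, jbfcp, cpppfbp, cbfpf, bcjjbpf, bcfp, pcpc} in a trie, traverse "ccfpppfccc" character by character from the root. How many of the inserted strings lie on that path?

Walk "ccfpppfccc" from the root; an end-of-word marker is hit whenever a stored word is a prefix of "ccfpppfccc".
Prefixes of the query that are stored words: "ccfpppfccc"
Count: 1

1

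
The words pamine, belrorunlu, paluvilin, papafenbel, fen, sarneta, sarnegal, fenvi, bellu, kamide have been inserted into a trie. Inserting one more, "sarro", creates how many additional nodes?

The longest prefix of "sarro" already in the trie is "sar" (length 3).
Each of the 2 remaining characters creates one node.

2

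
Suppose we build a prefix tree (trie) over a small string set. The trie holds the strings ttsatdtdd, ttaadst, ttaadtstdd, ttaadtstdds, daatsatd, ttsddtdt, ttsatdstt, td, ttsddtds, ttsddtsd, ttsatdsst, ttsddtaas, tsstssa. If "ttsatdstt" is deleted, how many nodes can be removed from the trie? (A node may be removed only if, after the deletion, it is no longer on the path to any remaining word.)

2

Walk "ttsatdstt" from the leaf back toward the root, removing each node that no remaining word uses.
The suffix "tt" (2 nodes) is used only by "ttsatdstt"; the node for "ttsatds" still has the child "s", so pruning stops there.
Nodes removed: 2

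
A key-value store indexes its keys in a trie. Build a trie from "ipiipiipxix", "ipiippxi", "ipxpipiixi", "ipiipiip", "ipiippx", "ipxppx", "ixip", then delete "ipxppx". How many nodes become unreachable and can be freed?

After clearing the end-marker at "ipxppx", prune upward until reaching a node still needed by another word.
The suffix "px" (2 nodes) is used only by "ipxppx"; the node for "ipxp" still has the child "i", so pruning stops there.
Nodes removed: 2

2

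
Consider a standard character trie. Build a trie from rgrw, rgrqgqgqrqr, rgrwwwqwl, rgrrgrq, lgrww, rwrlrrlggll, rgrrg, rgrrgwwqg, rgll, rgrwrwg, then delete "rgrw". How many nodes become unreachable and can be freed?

0

After clearing the end-marker at "rgrw", prune upward until reaching a node still needed by another word.
Every node on "rgrw" is still needed (e.g. by "rgrwwwqwl"), so nothing is freed.
Nodes removed: 0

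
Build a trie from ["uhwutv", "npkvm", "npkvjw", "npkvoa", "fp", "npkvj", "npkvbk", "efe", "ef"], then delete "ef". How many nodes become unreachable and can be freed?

0

Walk "ef" from the leaf back toward the root, removing each node that no remaining word uses.
Every node on "ef" is still needed (e.g. by "efe"), so nothing is freed.
Nodes removed: 0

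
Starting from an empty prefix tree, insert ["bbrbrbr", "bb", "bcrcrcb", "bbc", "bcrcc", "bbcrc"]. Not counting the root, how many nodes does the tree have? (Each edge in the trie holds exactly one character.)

17

Trie structure (* marks end of a word):
(root)
└─ b
   ├─ b *
   │  ├─ c *
   │  │  └─ r
   │  │     └─ c *
   │  └─ r
   │     └─ b
   │        └─ r
   │           └─ b
   │              └─ r *
   └─ c
      └─ r
         └─ c
            ├─ c *
            └─ r
               └─ c
                  └─ b *
Counting every labelled node above: 17.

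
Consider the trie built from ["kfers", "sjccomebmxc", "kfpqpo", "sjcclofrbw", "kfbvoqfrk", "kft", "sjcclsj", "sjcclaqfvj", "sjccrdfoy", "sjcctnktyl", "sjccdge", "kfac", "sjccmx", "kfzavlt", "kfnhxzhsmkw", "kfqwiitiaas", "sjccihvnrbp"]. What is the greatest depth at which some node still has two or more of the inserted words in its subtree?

Equivalently: take the maximum, over all pairs, of their longest common prefix length.
e.g. "sjcclaqfvj" and "sjcclofrbw" share the prefix "sjccl" of length 5; no pair shares a longer one.
Longest shared-prefix length: 5

5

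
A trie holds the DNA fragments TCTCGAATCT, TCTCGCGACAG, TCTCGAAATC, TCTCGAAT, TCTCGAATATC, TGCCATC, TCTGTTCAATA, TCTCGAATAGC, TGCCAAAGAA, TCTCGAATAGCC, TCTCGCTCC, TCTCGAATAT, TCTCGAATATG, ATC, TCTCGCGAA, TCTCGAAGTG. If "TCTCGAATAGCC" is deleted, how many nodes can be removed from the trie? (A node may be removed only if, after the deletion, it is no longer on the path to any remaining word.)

Walk "TCTCGAATAGCC" from the leaf back toward the root, removing each node that no remaining word uses.
The suffix "C" (1 node) is used only by "TCTCGAATAGCC"; "TCTCGAATAGC" is itself a stored word, so pruning stops there.
Nodes removed: 1

1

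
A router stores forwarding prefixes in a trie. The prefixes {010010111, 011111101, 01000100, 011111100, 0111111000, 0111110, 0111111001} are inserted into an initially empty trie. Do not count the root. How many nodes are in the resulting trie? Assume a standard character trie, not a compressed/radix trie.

Count nodes per top-level branch (shared prefixes stored once):
  '0'-branch (01000100, 010010111, 0111110, 011111100, 0111111000, 0111111001, 011111101): 24 nodes
Sum: 24

24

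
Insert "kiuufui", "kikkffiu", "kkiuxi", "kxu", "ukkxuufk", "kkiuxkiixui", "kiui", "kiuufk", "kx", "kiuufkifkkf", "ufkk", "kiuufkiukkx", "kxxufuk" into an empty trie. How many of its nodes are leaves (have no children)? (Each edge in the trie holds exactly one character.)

11

Leaves are exactly the stored words that no other stored word extends.
Those words: "kikkffiu", "kiui", "kiuufkifkkf", "kiuufkiukkx", "kiuufui", "kkiuxi", "kkiuxkiixui", "kxu", "kxxufuk", "ufkk", "ukkxuufk"
Leaf count: 11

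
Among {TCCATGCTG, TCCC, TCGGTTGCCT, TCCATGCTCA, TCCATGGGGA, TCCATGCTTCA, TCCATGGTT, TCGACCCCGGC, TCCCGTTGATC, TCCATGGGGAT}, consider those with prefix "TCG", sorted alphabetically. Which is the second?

Filter for "TCG…" and sort: "TCGACCCCGGC", "TCGGTTGCCT"
Position 2: TCGGTTGCCT

TCGGTTGCCT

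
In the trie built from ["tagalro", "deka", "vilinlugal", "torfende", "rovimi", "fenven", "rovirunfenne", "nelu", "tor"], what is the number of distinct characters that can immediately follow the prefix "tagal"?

1

Follow the path "tagal" to its node, then look at its outgoing edges.
Characters that immediately follow "tagal" among the stored strings: {r}.
That node has 1 child edge.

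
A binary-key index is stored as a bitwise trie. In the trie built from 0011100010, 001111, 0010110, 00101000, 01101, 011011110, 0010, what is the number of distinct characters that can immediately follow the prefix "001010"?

The children of the "001010" node are the distinct next characters among strings starting with "001010".
Characters that immediately follow "001010" among the stored strings: {0}.
That node has 1 child edge.

1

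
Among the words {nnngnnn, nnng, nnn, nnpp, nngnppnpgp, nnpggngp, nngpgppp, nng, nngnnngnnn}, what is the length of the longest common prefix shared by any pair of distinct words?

The deepest shared node is where two words last agree before diverging.
e.g. "nngnnngnnn" and "nngnppnpgp" share the prefix "nngn" of length 4; no pair shares a longer one.
Longest shared-prefix length: 4

4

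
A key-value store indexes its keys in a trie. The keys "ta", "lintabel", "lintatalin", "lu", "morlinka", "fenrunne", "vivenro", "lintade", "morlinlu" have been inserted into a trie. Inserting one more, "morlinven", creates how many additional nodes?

3

The longest prefix of "morlinven" already in the trie is "morlin" (length 6).
New nodes needed: |"morlinven"| − 6 = 9 − 6 = 3.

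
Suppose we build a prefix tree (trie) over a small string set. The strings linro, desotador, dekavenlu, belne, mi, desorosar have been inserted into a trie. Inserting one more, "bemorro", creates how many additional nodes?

5

Walking "bemorro" from the root, the first 2 characters ("be") follow existing edges; "m" is the first miss.
Each of the 5 remaining characters creates one node.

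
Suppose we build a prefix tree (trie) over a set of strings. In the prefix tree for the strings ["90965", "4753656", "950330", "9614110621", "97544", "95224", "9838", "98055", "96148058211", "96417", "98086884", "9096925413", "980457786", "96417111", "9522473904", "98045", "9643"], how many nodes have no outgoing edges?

A leaf is a node with no children — equivalently, the end of a word that is not a proper prefix of any other stored word.
Those words: "4753656", "90965", "9096925413", "950330", "9522473904", "9614110621", "96148058211", "96417111", "9643", "97544", "980457786", "98055", "98086884", "9838"
Leaf count: 14

14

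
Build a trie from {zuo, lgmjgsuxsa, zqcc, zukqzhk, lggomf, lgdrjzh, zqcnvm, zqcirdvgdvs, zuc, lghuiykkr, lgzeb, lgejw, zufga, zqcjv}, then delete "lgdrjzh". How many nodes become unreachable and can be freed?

A node on "lgdrjzh"'s path can go only if nothing else ends at it or branches off below it.
The suffix "drjzh" (5 nodes) is used only by "lgdrjzh"; the node for "lg" still has the child "m", so pruning stops there.
Nodes removed: 5

5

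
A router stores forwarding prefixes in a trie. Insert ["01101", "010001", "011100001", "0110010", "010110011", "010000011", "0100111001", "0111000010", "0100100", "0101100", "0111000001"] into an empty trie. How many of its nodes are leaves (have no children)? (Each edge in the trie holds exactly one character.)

9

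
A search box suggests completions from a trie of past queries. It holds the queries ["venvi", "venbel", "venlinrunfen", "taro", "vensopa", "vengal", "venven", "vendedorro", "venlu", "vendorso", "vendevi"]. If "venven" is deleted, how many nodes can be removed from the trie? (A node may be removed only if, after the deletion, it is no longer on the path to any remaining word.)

Walk "venven" from the leaf back toward the root, removing each node that no remaining word uses.
The suffix "en" (2 nodes) is used only by "venven"; the node for "venv" still has the child "i", so pruning stops there.
Nodes removed: 2

2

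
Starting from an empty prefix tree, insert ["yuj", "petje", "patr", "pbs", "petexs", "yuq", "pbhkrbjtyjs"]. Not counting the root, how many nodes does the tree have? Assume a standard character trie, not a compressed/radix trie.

Count nodes per top-level branch (shared prefixes stored once):
  'p'-branch (patr, pbhkrbjtyjs, pbs, petexs, petje): 22 nodes
  'y'-branch (yuj, yuq): 4 nodes
Sum: 26

26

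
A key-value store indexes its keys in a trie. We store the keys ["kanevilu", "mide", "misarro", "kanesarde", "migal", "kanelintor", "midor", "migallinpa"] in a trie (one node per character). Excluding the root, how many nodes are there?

38

For each word, the new-node count is its length minus the longest prefix already in the trie:
  "kanevilu" → 8 new (k, a, n, e, v, i, l, u)
  "mide" → 4 new (m, i, d, e)
  "misarro" → prefix "mi" already present; 5 new (s, a, r, r, o)
  "kanesarde" → prefix "kane" already present; 5 new (s, a, r, d, e)
  "migal" → prefix "mi" already present; 3 new (g, a, l)
  "kanelintor" → prefix "kane" already present; 6 new (l, i, n, t, o, r)
  "midor" → prefix "mid" already present; 2 new (o, r)
  "migallinpa" → prefix "migal" already present; 5 new (l, i, n, p, a)
Total nodes = 8 + 4 + 5 + 5 + 3 + 6 + 2 + 5 = 38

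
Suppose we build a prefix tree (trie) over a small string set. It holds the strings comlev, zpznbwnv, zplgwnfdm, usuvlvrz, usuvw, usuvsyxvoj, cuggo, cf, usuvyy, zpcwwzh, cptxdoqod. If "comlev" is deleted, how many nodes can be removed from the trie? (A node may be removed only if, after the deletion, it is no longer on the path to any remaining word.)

After clearing the end-marker at "comlev", prune upward until reaching a node still needed by another word.
The suffix "omlev" (5 nodes) is used only by "comlev"; the node for "c" still has the child "u", so pruning stops there.
Nodes removed: 5

5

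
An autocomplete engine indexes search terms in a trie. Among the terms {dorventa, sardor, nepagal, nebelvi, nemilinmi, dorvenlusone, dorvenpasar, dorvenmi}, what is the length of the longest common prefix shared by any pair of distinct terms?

Equivalently: take the maximum, over all pairs, of their longest common prefix length.
e.g. "dorvenlusone" and "dorvenmi" share the prefix "dorven" of length 6; no pair shares a longer one.
Longest shared-prefix length: 6

6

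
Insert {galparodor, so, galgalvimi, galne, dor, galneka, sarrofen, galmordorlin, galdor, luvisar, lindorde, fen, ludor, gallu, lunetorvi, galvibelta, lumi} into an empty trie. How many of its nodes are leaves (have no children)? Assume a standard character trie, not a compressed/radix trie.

16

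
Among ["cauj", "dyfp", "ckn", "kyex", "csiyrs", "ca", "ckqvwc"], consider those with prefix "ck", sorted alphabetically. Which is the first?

ckn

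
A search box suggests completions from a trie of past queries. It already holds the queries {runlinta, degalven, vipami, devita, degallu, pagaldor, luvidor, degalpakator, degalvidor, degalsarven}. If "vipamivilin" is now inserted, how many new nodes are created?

Walking "vipamivilin" from the root, the first 6 characters ("vipami") follow existing edges; "v" is the first miss.
Each of the 5 remaining characters creates one node.

5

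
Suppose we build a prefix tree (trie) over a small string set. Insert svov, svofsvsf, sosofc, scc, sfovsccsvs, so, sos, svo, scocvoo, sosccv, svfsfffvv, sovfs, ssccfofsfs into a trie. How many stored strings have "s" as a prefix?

Walk to "s"; the words in its subtree are exactly those with that prefix.
Words under "s": scc, scocvoo, sfovsccsvs, so, sos, sosccv, sosofc, sovfs, ssccfofsfs, svfsfffvv, svo, svofsvsf, svov
Count: 13

13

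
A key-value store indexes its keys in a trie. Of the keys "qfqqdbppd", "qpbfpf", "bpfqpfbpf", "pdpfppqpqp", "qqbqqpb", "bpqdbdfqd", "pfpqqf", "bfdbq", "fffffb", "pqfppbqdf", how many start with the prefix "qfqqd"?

Walk to "qfqqd"; the words in its subtree are exactly those with that prefix.
Words under "qfqqd": qfqqdbppd
Count: 1

1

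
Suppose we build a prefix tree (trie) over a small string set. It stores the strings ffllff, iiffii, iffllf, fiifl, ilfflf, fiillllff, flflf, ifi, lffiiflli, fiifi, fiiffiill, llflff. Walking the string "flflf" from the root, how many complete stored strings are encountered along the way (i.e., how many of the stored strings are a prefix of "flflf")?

1

Walk "flflf" from the root; an end-of-word marker is hit whenever a stored word is a prefix of "flflf".
Prefixes of the query that are stored words: "flflf"
Count: 1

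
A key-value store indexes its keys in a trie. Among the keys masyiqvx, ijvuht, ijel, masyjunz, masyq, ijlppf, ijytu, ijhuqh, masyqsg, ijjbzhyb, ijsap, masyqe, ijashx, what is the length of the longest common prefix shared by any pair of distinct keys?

5

Look for the deepest trie node that still has at least two words in its subtree.
"masyq" and "masyqe" agree on "masyq" (5 characters) before diverging; nothing deeper is shared.
Longest shared-prefix length: 5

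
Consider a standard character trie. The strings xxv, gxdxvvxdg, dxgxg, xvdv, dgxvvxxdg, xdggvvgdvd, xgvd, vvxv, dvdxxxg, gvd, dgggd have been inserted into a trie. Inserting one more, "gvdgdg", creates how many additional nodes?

3

Walking "gvdgdg" from the root, the first 3 characters ("gvd") follow existing edges; "g" is the first miss.
New nodes needed: |"gvdgdg"| − 3 = 6 − 3 = 3.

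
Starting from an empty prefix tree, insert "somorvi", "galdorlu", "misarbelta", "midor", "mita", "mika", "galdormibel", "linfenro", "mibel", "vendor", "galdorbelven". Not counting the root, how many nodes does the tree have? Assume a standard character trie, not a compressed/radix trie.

Insert word by word; a character creates a node only if that edge doesn't already exist:
  "somorvi" → 7 new (s, o, m, o, r, v, i)
  "galdorlu" → 8 new (g, a, l, d, o, r, l, u)
  "misarbelta" → 10 new (m, i, s, a, r, b, e, l, t, a)
  "midor" → prefix "mi" already present; 3 new (d, o, r)
  "mita" → prefix "mi" already present; 2 new (t, a)
  "mika" → prefix "mi" already present; 2 new (k, a)
  "galdormibel" → prefix "galdor" already present; 5 new (m, i, b, e, l)
  "linfenro" → 8 new (l, i, n, f, e, n, r, o)
  "mibel" → prefix "mi" already present; 3 new (b, e, l)
  "vendor" → 6 new (v, e, n, d, o, r)
  "galdorbelven" → prefix "galdor" already present; 6 new (b, e, l, v, e, n)
Total nodes = 7 + 8 + 10 + 3 + 2 + 2 + 5 + 8 + 3 + 6 + 6 = 60

60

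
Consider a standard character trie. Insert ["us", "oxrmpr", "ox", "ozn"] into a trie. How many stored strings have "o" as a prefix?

Traverse to the node for "o", then collect every word in that subtree.
Words under "o": ox, oxrmpr, ozn
Count: 3

3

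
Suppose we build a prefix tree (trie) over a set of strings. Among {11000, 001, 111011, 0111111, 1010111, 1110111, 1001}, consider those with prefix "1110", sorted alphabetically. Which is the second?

Words with prefix "1110", in lexicographic order: "111011", "1110111"
Position 2: 1110111

1110111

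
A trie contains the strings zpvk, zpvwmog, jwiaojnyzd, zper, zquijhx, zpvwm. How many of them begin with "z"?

5

Filter for entries beginning with "z":
Words under "z": zper, zpvk, zpvwm, zpvwmog, zquijhx
Count: 5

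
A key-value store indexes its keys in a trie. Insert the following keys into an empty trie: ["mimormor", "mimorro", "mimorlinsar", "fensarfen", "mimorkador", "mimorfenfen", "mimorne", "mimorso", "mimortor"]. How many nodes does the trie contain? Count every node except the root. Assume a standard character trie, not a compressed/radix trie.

43

Trace insertions, counting only characters that open a new branch:
  "mimormor" → 8 new (m, i, m, o, r, m, o, r)
  "mimorro" → prefix "mimor" already present; 2 new (r, o)
  "mimorlinsar" → prefix "mimor" already present; 6 new (l, i, n, s, a, r)
  "fensarfen" → 9 new (f, e, n, s, a, r, f, e, n)
  "mimorkador" → prefix "mimor" already present; 5 new (k, a, d, o, r)
  "mimorfenfen" → prefix "mimor" already present; 6 new (f, e, n, f, e, n)
  "mimorne" → prefix "mimor" already present; 2 new (n, e)
  "mimorso" → prefix "mimor" already present; 2 new (s, o)
  "mimortor" → prefix "mimor" already present; 3 new (t, o, r)
Total nodes = 8 + 2 + 6 + 9 + 5 + 6 + 2 + 2 + 3 = 43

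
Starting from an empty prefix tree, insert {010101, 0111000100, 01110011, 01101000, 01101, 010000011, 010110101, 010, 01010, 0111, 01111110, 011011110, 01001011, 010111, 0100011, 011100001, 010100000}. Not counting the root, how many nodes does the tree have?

53

Insert word by word; a character creates a node only if that edge doesn't already exist:
  "010101" → 6 new (0, 1, 0, 1, 0, 1)
  "0111000100" → prefix "01" already present; 8 new (1, 1, 0, 0, 0, 1, 0, 0)
  "01110011" → prefix "011100" already present; 2 new (1, 1)
  "01101000" → prefix "011" already present; 5 new (0, 1, 0, 0, 0)
  "01101" → prefix "01101" already present; 0 new (none)
  "010000011" → prefix "010" already present; 6 new (0, 0, 0, 0, 1, 1)
  "010110101" → prefix "0101" already present; 5 new (1, 0, 1, 0, 1)
  "010" → prefix "010" already present; 0 new (none)
  "01010" → prefix "01010" already present; 0 new (none)
  "0111" → prefix "0111" already present; 0 new (none)
  "01111110" → prefix "0111" already present; 4 new (1, 1, 1, 0)
  "011011110" → prefix "01101" already present; 4 new (1, 1, 1, 0)
  "01001011" → prefix "0100" already present; 4 new (1, 0, 1, 1)
  "010111" → prefix "01011" already present; 1 new (1)
  "0100011" → prefix "01000" already present; 2 new (1, 1)
  "011100001" → prefix "0111000" already present; 2 new (0, 1)
  "010100000" → prefix "01010" already present; 4 new (0, 0, 0, 0)
Total nodes = 6 + 8 + 2 + 5 + 0 + 6 + 5 + 0 + 0 + 0 + 4 + 4 + 4 + 1 + 2 + 2 + 4 = 53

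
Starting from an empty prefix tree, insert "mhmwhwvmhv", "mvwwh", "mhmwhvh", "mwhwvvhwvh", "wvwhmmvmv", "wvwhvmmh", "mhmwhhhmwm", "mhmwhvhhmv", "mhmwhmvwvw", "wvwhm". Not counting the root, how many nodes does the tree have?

51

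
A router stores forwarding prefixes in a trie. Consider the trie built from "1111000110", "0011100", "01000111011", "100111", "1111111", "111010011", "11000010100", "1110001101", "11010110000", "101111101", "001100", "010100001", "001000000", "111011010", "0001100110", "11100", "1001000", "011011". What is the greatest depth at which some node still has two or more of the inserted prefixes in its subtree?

5

The deepest shared node is where two words last agree before diverging.
e.g. "11100" and "1110001101" share the prefix "11100" of length 5; no pair shares a longer one.
Longest shared-prefix length: 5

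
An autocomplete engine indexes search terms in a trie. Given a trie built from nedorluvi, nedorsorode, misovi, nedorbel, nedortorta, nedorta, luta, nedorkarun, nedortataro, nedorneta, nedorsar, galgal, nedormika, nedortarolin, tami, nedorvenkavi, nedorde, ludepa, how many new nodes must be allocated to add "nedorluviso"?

The longest prefix of "nedorluviso" already in the trie is "nedorluvi" (length 9).
Each of the 2 remaining characters creates one node.

2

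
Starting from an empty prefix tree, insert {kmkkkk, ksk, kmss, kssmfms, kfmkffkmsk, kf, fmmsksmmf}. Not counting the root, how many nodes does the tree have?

Trie structure (* marks end of a word):
(root)
├─ f
│  └─ m
│     └─ m
│        └─ s
│           └─ k
│              └─ s
│                 └─ m
│                    └─ m
│                       └─ f *
└─ k
   ├─ f *
   │  └─ m
   │     └─ k
   │        └─ f
   │           └─ f
   │              └─ k
   │                 └─ m
   │                    └─ s
   │                       └─ k *
   ├─ m
   │  ├─ k
   │  │  └─ k
   │  │     └─ k
   │  │        └─ k *
   │  └─ s
   │     └─ s *
   └─ s
      ├─ k *
      └─ s
         └─ m
            └─ f
               └─ m
                  └─ s *
Counting every labelled node above: 33.

33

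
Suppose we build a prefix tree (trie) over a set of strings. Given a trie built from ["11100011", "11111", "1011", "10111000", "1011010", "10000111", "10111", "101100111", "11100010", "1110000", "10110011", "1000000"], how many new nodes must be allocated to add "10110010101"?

Walking "10110010101" from the root, the first 7 characters ("1011001") follow existing edges; "0" is the first miss.
New nodes needed: |"10110010101"| − 7 = 11 − 7 = 4.

4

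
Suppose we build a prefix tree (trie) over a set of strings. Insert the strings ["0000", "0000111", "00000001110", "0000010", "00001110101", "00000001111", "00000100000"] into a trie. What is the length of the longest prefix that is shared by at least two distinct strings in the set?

10

Equivalently: take the maximum, over all pairs, of their longest common prefix length.
"00000001110" and "00000001111" agree on "0000000111" (10 characters) before diverging; nothing deeper is shared.
Longest shared-prefix length: 10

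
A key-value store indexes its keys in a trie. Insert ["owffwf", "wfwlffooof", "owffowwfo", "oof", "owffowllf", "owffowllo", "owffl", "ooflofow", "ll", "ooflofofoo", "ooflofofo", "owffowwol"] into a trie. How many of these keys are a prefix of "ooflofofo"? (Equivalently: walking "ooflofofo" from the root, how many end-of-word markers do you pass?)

2

Traverse "ooflofofo" character by character; count nodes along the way that are marked as word ends.
Prefixes of the query that are stored words: "oof", "ooflofofo"
Count: 2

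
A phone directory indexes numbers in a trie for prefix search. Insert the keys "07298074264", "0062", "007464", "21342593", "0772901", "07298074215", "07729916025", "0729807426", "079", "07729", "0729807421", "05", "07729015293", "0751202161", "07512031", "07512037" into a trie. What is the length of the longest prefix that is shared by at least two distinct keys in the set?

10

The deepest shared node is where two words last agree before diverging.
"0729807421" and "07298074215" agree on "0729807421" (10 characters) before diverging; nothing deeper is shared.
Longest shared-prefix length: 10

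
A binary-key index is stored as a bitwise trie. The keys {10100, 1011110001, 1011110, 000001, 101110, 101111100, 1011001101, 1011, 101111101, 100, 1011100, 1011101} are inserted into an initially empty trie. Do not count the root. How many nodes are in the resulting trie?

32

Count nodes per top-level branch (shared prefixes stored once):
  '0'-branch (000001): 6 nodes
  '1'-branch (100, 10100, 1011, 1011001101, 101110, 1011100, 1011101, 1011110, 1011110001, 101111100, 101111101): 26 nodes
Sum: 32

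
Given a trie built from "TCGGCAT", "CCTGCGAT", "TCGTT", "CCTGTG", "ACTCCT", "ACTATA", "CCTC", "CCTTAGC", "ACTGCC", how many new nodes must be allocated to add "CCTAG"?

Walking "CCTAG" from the root, the first 3 characters ("CCT") follow existing edges; "A" is the first miss.
Each of the 2 remaining characters creates one node.

2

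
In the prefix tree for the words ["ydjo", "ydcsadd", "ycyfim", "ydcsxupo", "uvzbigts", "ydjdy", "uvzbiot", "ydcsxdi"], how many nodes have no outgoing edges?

A leaf is a node with no children — equivalently, the end of a word that is not a proper prefix of any other stored word.
Those words: "uvzbigts", "uvzbiot", "ycyfim", "ydcsadd", "ydcsxdi", "ydcsxupo", "ydjdy", "ydjo"
Leaf count: 8

8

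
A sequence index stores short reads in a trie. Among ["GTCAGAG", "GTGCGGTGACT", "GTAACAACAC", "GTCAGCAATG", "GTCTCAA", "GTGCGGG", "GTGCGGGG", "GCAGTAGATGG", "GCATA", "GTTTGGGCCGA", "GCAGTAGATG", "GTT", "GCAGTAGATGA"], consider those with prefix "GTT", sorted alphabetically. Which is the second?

Filter for "GTT…" and sort: "GTT", "GTTTGGGCCGA"
The 2nd is GTTTGGGCCGA.

GTTTGGGCCGA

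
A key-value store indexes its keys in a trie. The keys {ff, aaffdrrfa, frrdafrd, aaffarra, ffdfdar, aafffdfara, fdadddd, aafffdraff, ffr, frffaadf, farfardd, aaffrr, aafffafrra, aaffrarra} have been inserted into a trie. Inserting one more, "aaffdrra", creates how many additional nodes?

Walking "aaffdrra" from the root, the first 7 characters ("aaffdrr") follow existing edges; "a" is the first miss.
New nodes needed: |"aaffdrra"| − 7 = 8 − 7 = 1.

1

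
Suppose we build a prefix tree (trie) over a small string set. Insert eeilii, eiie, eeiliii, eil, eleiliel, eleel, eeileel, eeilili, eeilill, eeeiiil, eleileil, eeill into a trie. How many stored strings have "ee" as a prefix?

7

Walk to "ee"; the words in its subtree are exactly those with that prefix.
Matches: "eeeiiil", "eeileel", "eeilii", "eeiliii", "eeilili", "eeilill", "eeill"
Count: 7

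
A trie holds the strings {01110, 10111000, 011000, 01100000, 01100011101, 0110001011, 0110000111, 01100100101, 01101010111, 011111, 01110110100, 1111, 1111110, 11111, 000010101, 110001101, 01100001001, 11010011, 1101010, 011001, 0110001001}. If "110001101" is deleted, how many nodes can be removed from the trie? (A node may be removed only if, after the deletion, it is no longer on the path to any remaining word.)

A node on "110001101"'s path can go only if nothing else ends at it or branches off below it.
The suffix "001101" (6 nodes) is used only by "110001101"; the node for "110" still has the child "1", so pruning stops there.
Nodes removed: 6

6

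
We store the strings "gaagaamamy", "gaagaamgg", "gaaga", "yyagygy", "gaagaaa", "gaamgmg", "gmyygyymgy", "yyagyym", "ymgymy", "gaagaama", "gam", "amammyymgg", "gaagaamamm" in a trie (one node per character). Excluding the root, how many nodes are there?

For each word, the new-node count is its length minus the longest prefix already in the trie:
  "gaagaamamy" → 10 new (g, a, a, g, a, a, m, a, m, y)
  "gaagaamgg" → prefix "gaagaam" already present; 2 new (g, g)
  "gaaga" → prefix "gaaga" already present; 0 new (none)
  "yyagygy" → 7 new (y, y, a, g, y, g, y)
  "gaagaaa" → prefix "gaagaa" already present; 1 new (a)
  "gaamgmg" → prefix "gaa" already present; 4 new (m, g, m, g)
  "gmyygyymgy" → prefix "g" already present; 9 new (m, y, y, g, y, y, m, g, y)
  "yyagyym" → prefix "yyagy" already present; 2 new (y, m)
  "ymgymy" → prefix "y" already present; 5 new (m, g, y, m, y)
  "gaagaama" → prefix "gaagaama" already present; 0 new (none)
  "gam" → prefix "ga" already present; 1 new (m)
  "amammyymgg" → 10 new (a, m, a, m, m, y, y, m, g, g)
  "gaagaamamm" → prefix "gaagaamam" already present; 1 new (m)
Total nodes = 10 + 2 + 0 + 7 + 1 + 4 + 9 + 2 + 5 + 0 + 1 + 10 + 1 = 52

52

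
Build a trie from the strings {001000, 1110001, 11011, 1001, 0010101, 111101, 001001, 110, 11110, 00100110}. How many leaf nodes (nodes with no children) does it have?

7

A leaf is a node with no children — equivalently, the end of a word that is not a proper prefix of any other stored word.
Those words: "001000", "00100110", "0010101", "1001", "11011", "1110001", "111101"
Leaf count: 7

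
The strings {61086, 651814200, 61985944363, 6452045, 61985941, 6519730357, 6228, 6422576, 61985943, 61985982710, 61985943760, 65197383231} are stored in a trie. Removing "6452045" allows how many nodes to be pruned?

Walk "6452045" from the leaf back toward the root, removing each node that no remaining word uses.
The suffix "52045" (5 nodes) is used only by "6452045"; the node for "64" still has the child "2", so pruning stops there.
Nodes removed: 5

5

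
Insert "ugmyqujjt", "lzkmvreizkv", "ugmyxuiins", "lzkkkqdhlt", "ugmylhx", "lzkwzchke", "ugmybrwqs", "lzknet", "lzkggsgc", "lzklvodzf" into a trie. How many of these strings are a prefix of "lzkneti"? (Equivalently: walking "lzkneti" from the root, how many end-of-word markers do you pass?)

Walk "lzkneti" from the root; an end-of-word marker is hit whenever a stored word is a prefix of "lzkneti".
Prefixes of the query that are stored words: "lzknet"
Count: 1

1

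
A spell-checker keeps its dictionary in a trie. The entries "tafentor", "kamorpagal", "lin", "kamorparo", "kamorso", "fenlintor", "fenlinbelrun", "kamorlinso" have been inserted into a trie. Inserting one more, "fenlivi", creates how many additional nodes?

The longest prefix of "fenlivi" already in the trie is "fenli" (length 5).
Each of the 2 remaining characters creates one node.

2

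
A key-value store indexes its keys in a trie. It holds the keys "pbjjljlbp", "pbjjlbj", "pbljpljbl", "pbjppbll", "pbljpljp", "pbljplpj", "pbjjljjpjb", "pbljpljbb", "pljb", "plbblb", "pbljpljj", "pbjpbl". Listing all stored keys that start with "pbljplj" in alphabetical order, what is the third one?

pbljpljj

DFS of the "pbljplj" subtree visits, in order: "pbljpljbb", "pbljpljbl", "pbljpljj", "pbljpljp"
The 3rd is pbljpljj.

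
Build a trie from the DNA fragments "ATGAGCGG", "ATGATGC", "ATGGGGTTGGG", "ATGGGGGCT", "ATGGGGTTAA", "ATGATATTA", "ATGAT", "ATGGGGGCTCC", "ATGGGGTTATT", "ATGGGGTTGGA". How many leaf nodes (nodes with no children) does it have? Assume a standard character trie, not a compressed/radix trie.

Leaves are exactly the stored words that no other stored word extends.
Those words: "ATGAGCGG", "ATGATATTA", "ATGATGC", "ATGGGGGCTCC", "ATGGGGTTAA", "ATGGGGTTATT", "ATGGGGTTGGA", "ATGGGGTTGGG"
Leaf count: 8

8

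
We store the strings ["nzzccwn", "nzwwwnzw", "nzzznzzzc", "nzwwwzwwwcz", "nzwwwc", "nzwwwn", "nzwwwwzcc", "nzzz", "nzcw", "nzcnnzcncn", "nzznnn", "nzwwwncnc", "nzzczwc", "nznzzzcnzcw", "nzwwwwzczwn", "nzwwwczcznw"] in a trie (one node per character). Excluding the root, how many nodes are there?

65

Count nodes per top-level branch (shared prefixes stored once):
  'n'-branch (nzcnnzcncn, nzcw, nznzzzcnzcw, nzwwwc, nzwwwczcznw, nzwwwn, nzwwwncnc, nzwwwnzw, nzwwwwzcc, nzwwwwzczwn, nzwwwzwwwcz, nzzccwn, nzzczwc, nzznnn, nzzz, nzzznzzzc): 65 nodes
Sum: 65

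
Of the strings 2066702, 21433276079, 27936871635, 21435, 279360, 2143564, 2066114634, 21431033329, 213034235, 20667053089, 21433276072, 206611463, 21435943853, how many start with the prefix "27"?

2

Traverse to the node for "27", then collect every word in that subtree.
Words under "27": 279360, 27936871635
Count: 2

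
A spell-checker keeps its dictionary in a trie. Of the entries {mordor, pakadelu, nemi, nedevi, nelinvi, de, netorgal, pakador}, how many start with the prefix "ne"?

Walk to "ne"; the words in its subtree are exactly those with that prefix.
Matches: "nedevi", "nelinvi", "nemi", "netorgal"
Count: 4

4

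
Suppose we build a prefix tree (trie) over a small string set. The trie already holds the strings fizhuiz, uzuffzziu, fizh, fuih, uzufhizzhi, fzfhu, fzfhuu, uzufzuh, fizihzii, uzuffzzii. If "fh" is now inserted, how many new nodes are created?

1

"f" is already a path in the trie; the remaining "h" must be added.
So 2 − 1 = 1 new nodes.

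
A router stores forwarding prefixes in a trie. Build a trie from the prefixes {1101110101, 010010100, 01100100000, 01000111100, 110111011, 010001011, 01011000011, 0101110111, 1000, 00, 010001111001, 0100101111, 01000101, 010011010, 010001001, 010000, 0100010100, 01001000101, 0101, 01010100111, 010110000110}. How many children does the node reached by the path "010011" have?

Follow the path "010011" to its node, then look at its outgoing edges.
Characters that immediately follow "010011" among the stored strings: {0}.
That node has 1 child edge.

1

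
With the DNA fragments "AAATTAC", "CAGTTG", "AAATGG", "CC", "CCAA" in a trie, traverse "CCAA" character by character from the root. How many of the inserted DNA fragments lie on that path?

Check each prefix of "CCAA" against the stored set — each match is an end-marker on the path.
Prefixes of the query that are stored words: "CC", "CCAA"
Count: 2

2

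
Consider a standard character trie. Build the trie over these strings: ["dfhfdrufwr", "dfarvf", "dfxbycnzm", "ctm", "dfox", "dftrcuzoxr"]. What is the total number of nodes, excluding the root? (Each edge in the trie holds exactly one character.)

34

Count nodes per top-level branch (shared prefixes stored once):
  'c'-branch (ctm): 3 nodes
  'd'-branch (dfarvf, dfhfdrufwr, dfox, dftrcuzoxr, dfxbycnzm): 31 nodes
Sum: 34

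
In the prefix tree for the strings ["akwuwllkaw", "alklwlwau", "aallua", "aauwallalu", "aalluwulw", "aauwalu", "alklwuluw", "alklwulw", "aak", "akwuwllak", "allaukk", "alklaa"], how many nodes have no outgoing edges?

Leaves are exactly the stored words that no other stored word extends.
Those words: "aak", "aallua", "aalluwulw", "aauwallalu", "aauwalu", "akwuwllak", "akwuwllkaw", "alklaa", "alklwlwau", "alklwuluw", "alklwulw", "allaukk"
Leaf count: 12

12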